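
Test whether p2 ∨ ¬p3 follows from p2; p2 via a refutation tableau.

Yes

Initial set: {T p2; T p2; F (p2 ∨ ¬p3)}.
F (p2 ∨ ¬p3): α-rule — add F p2, F ¬p3.
× closes — contains both p2 and ¬p2.
All 1 branch closes.
Every branch closed, so the premises entail the conclusion.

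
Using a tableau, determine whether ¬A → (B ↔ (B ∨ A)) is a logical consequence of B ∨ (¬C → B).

Yes

Initial set: {T (B ∨ (¬C → B)); F (¬A → (B ↔ (B ∨ A)))}.
F (¬A → (B ↔ (B ∨ A))): α-rule — add T ¬A, F (B ↔ (B ∨ A)).
T (B ∨ (¬C → B)): β-rule — branch into T B  //  T (¬C → B).
  branch 1 (add T B):
    F (B ↔ (B ∨ A)): β-rule — branch into T B, F (B ∨ A)  //  F B, T (B ∨ A).
      branch 1.1 (add T B, F (B ∨ A)):
        F (B ∨ A): α-rule — add F B, F A.
        × closes — contains both B and ¬B.
      branch 1.2 (add F B, T (B ∨ A)):
        × closes — contains both B and ¬B.
  branch 2 (add T (¬C → B)):
    F (B ↔ (B ∨ A)): β-rule — branch into T B, F (B ∨ A)  //  F B, T (B ∨ A).
      branch 2.1 (add T B, F (B ∨ A)):
        F (B ∨ A): α-rule — add F B, F A.
        × closes — contains both B and ¬B.
      branch 2.2 (add F B, T (B ∨ A)):
        T (¬C → B): β-rule — branch into F ¬C  //  T B.
          branch 2.2.1 (add F ¬C):
            T (B ∨ A): β-rule — branch into T B  //  T A.
              branch 2.2.1.1 (add T B):
                × closes — contains both B and ¬B.
              branch 2.2.1.2 (add T A):
                × closes — contains both A and ¬A.
          branch 2.2.2 (add T B):
            × closes — contains both B and ¬B.
All 6 branches close.
Every branch closed, so the premises entail the conclusion.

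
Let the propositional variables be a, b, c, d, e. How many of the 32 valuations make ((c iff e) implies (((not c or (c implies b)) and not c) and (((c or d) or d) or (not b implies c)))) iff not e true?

22

Initial set: {(((c iff e) implies (((not c or (c implies b)) and not c) and (((c or d) or d) or (not b implies c)))) iff not e)}.
(((c iff e) implies (((not c or (c implies b)) and not c) and (((c or d) or d) or (not b implies c)))) iff not e): β-rule — branch into ((c iff e) implies (((not c or (c implies b)) and not c) and (((c or d) or d) or (not b implies c)))), not e  //  not ((c iff e) implies (((not c or (c implies b)) and not c) and (((c or d) or d) or (not b implies c)))), not not e.
  branch 1 (add ((c iff e) implies (((not c or (c implies b)) and not c) and (((c or d) or d) or (not b implies c)))), not e):
    ((c iff e) implies (((not c or (c implies b)) and not c) and (((c or d) or d) or (not b implies c)))): β-rule — branch into not (c iff e)  //  (((not c or (c implies b)) and not c) and (((c or d) or d) or (not b implies c))).
      branch 1.1 (add not (c iff e)):
        not (c iff e): β-rule — branch into c, not e  //  not c, e.
          branch 1.1.1 (add c, not e):
            ○ open, literals {c=true, e=false}.
          branch 1.1.2 (add not c, e):
            × closes — contains both e and not e.
      branch 1.2 (add (((not c or (c implies b)) and not c) and (((c or d) or d) or (not b implies c)))):
        (((not c or (c implies b)) and not c) and (((c or d) or d) or (not b implies c))): α-rule — add ((not c or (c implies b)) and not c), (((c or d) or d) or (not b implies c)).
        ((not c or (c implies b)) and not c): α-rule — add (not c or (c implies b)), not c.
        (((c or d) or d) or (not b implies c)): β-rule — branch into ((c or d) or d)  //  (not b implies c).
          branch 1.2.1 (add ((c or d) or d)):
            (not c or (c implies b)): β-rule — branch into not c  //  (c implies b).
              branch 1.2.1.1 (add not c):
                ((c or d) or d): β-rule — branch into (c or d)  //  d.
                  branch 1.2.1.1.1 (add (c or d)):
                    (c or d): β-rule — branch into c  //  d.
                      branch 1.2.1.1.1.1 (add c):
                        × closes — contains both c and not c.
                      branch 1.2.1.1.1.2 (add d):
                        ○ open, literals {c=false, d=true, e=false}.
                  branch 1.2.1.1.2 (add d):
                    ○ open, literals {c=false, d=true, e=false}.
              branch 1.2.1.2 (add (c implies b)):
                ((c or d) or d): β-rule — branch into (c or d)  //  d.
                  branch 1.2.1.2.1 (add (c or d)):
                    (c implies b): β-rule — branch into not c  //  b.
                      branch 1.2.1.2.1.1 (add not c):
                        (c or d): β-rule — branch into c  //  d.
                          branch 1.2.1.2.1.1.1 (add c):
                            × closes — contains both c and not c.
                          branch 1.2.1.2.1.1.2 (add d):
                            ○ open, literals {c=false, d=true, e=false}.
                      branch 1.2.1.2.1.2 (add b):
                        (c or d): β-rule — branch into c  //  d.
                          branch 1.2.1.2.1.2.1 (add c):
                            × closes — contains both c and not c.
                          branch 1.2.1.2.1.2.2 (add d):
                            ○ open, literals {b=true, c=false, d=true, e=false}.
                  branch 1.2.1.2.2 (add d):
                    (c implies b): β-rule — branch into not c  //  b.
                      branch 1.2.1.2.2.1 (add not c):
                        ○ open, literals {c=false, d=true, e=false}.
                      branch 1.2.1.2.2.2 (add b):
                        ○ open, literals {b=true, c=false, d=true, e=false}.
          branch 1.2.2 (add (not b implies c)):
            (not c or (c implies b)): β-rule — branch into not c  //  (c implies b).
              branch 1.2.2.1 (add not c):
                (not b implies c): β-rule — branch into not not b  //  c.
                  branch 1.2.2.1.1 (add not not b):
                    ○ open, literals {b=true, c=false, e=false}.
                  branch 1.2.2.1.2 (add c):
                    × closes — contains both c and not c.
              branch 1.2.2.2 (add (c implies b)):
                (not b implies c): β-rule — branch into not not b  //  c.
                  branch 1.2.2.2.1 (add not not b):
                    (c implies b): β-rule — branch into not c  //  b.
                      branch 1.2.2.2.1.1 (add not c):
                        ○ open, literals {b=true, c=false, e=false}.
                      branch 1.2.2.2.1.2 (add b):
                        ○ open, literals {b=true, c=false, e=false}.
                  branch 1.2.2.2.2 (add c):
                    × closes — contains both c and not c.
  branch 2 (add not ((c iff e) implies (((not c or (c implies b)) and not c) and (((c or d) or d) or (not b implies c)))), not not e):
    not ((c iff e) implies (((not c or (c implies b)) and not c) and (((c or d) or d) or (not b implies c)))): α-rule — add (c iff e), not (((not c or (c implies b)) and not c) and (((c or d) or d) or (not b implies c))).
    (c iff e): β-rule — branch into c, e  //  not c, not e.
      branch 2.1 (add c, e):
        not (((not c or (c implies b)) and not c) and (((c or d) or d) or (not b implies c))): β-rule — branch into not ((not c or (c implies b)) and not c)  //  not (((c or d) or d) or (not b implies c)).
          branch 2.1.1 (add not ((not c or (c implies b)) and not c)):
            not ((not c or (c implies b)) and not c): β-rule — branch into not (not c or (c implies b))  //  not not c.
              branch 2.1.1.1 (add not (not c or (c implies b))):
                not (not c or (c implies b)): α-rule — add not not c, not (c implies b).
                not (c implies b): α-rule — add c, not b.
                ○ open, literals {b=false, c=true, e=true}.
              branch 2.1.1.2 (add not not c):
                ○ open, literals {c=true, e=true}.
          branch 2.1.2 (add not (((c or d) or d) or (not b implies c))):
            not (((c or d) or d) or (not b implies c)): α-rule — add not ((c or d) or d), not (not b implies c).
            not ((c or d) or d): α-rule — add not (c or d), not d.
            not (not b implies c): α-rule — add not b, not c.
            × closes — contains both c and not c.
      branch 2.2 (add not c, not e):
        × closes — contains both e and not e.
8 branches closed, 12 open.
Each open branch fixes some atoms; the unmentioned ones are free. Counting distinct full assignments: branch {c=true, e=false} (a, b, d) contributes 8 new; branch {c=false, d=true, e=false} (a, b) contributes 4 new; branch {c=false, d=true, e=false} (a, b) contributes 0 new; branch {c=false, d=true, e=false} (a, b) contributes 0 new; branch {b=true, c=false, d=true, e=false} (a) contributes 0 new; branch {c=false, d=true, e=false} (a, b) contributes 0 new; branch {b=true, c=false, d=true, e=false} (a) contributes 0 new; branch {b=true, c=false, e=false} (a, d) contributes 2 new; branch {b=true, c=false, e=false} (a, d) contributes 0 new; branch {b=true, c=false, e=false} (a, d) contributes 0 new; branch {b=false, c=true, e=true} (a, d) contributes 4 new; branch {c=true, e=true} (a, b, d) contributes 4 new. Total: 22.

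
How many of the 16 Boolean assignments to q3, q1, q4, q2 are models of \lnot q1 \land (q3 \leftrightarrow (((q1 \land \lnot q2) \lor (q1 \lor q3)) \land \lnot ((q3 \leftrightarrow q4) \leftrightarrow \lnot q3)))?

6

Initial set: {T (\lnot q1 \land (q3 \leftrightarrow (((q1 \land \lnot q2) \lor (q1 \lor q3)) \land \lnot ((q3 \leftrightarrow q4) \leftrightarrow \lnot q3))))}.
T (\lnot q1 \land (q3 \leftrightarrow (((q1 \land \lnot q2) \lor (q1 \lor q3)) \land \lnot ((q3 \leftrightarrow q4) \leftrightarrow \lnot q3)))): α-rule — add T \lnot q1, T (q3 \leftrightarrow (((q1 \land \lnot q2) \lor (q1 \lor q3)) \land \lnot ((q3 \leftrightarrow q4) \leftrightarrow \lnot q3))).
T (q3 \leftrightarrow (((q1 \land \lnot q2) \lor (q1 \lor q3)) \land \lnot ((q3 \leftrightarrow q4) \leftrightarrow \lnot q3))): β-rule — branch into T q3, T (((q1 \land \lnot q2) \lor (q1 \lor q3)) \land \lnot ((q3 \leftrightarrow q4) \leftrightarrow \lnot q3))  //  F q3, F (((q1 \land \lnot q2) \lor (q1 \lor q3)) \land \lnot ((q3 \leftrightarrow q4) \leftrightarrow \lnot q3)).
  branch 1 (add T q3, T (((q1 \land \lnot q2) \lor (q1 \lor q3)) \land \lnot ((q3 \leftrightarrow q4) \leftrightarrow \lnot q3))):
    T (((q1 \land \lnot q2) \lor (q1 \lor q3)) \land \lnot ((q3 \leftrightarrow q4) \leftrightarrow \lnot q3)): α-rule — add T ((q1 \land \lnot q2) \lor (q1 \lor q3)), T \lnot ((q3 \leftrightarrow q4) \leftrightarrow \lnot q3).
    T ((q1 \land \lnot q2) \lor (q1 \lor q3)): β-rule — branch into T (q1 \land \lnot q2)  //  T (q1 \lor q3).
      branch 1.1 (add T (q1 \land \lnot q2)):
        T (q1 \land \lnot q2): α-rule — add T q1, T \lnot q2.
        × closes — contains both q1 and \lnot q1.
      branch 1.2 (add T (q1 \lor q3)):
        T \lnot ((q3 \leftrightarrow q4) \leftrightarrow \lnot q3): β-rule — branch into T (q3 \leftrightarrow q4), F \lnot q3  //  F (q3 \leftrightarrow q4), T \lnot q3.
          branch 1.2.1 (add T (q3 \leftrightarrow q4), F \lnot q3):
            T (q1 \lor q3): β-rule — branch into T q1  //  T q3.
              branch 1.2.1.1 (add T q1):
                × closes — contains both q1 and \lnot q1.
              branch 1.2.1.2 (add T q3):
                T (q3 \leftrightarrow q4): β-rule — branch into T q3, T q4  //  F q3, F q4.
                  branch 1.2.1.2.1 (add T q3, T q4):
                    ○ open, literals {q1=F, q3=T, q4=T}.
                  branch 1.2.1.2.2 (add F q3, F q4):
                    × closes — contains both q3 and \lnot q3.
          branch 1.2.2 (add F (q3 \leftrightarrow q4), T \lnot q3):
            × closes — contains both q3 and \lnot q3.
  branch 2 (add F q3, F (((q1 \land \lnot q2) \lor (q1 \lor q3)) \land \lnot ((q3 \leftrightarrow q4) \leftrightarrow \lnot q3))):
    F (((q1 \land \lnot q2) \lor (q1 \lor q3)) \land \lnot ((q3 \leftrightarrow q4) \leftrightarrow \lnot q3)): β-rule — branch into F ((q1 \land \lnot q2) \lor (q1 \lor q3))  //  F \lnot ((q3 \leftrightarrow q4) \leftrightarrow \lnot q3).
      branch 2.1 (add F ((q1 \land \lnot q2) \lor (q1 \lor q3))):
        F ((q1 \land \lnot q2) \lor (q1 \lor q3)): α-rule — add F (q1 \land \lnot q2), F (q1 \lor q3).
        F (q1 \lor q3): α-rule — add F q1, F q3.
        F (q1 \land \lnot q2): β-rule — branch into F q1  //  F \lnot q2.
          branch 2.1.1 (add F q1):
            ○ open, literals {q1=F, q3=F}.
          branch 2.1.2 (add F \lnot q2):
            ○ open, literals {q1=F, q2=T, q3=F}.
      branch 2.2 (add F \lnot ((q3 \leftrightarrow q4) \leftrightarrow \lnot q3)):
        F \lnot ((q3 \leftrightarrow q4) \leftrightarrow \lnot q3): β-rule — branch into T (q3 \leftrightarrow q4), T \lnot q3  //  F (q3 \leftrightarrow q4), F \lnot q3.
          branch 2.2.1 (add T (q3 \leftrightarrow q4), T \lnot q3):
            T (q3 \leftrightarrow q4): β-rule — branch into T q3, T q4  //  F q3, F q4.
              branch 2.2.1.1 (add T q3, T q4):
                × closes — contains both q3 and \lnot q3.
              branch 2.2.1.2 (add F q3, F q4):
                ○ open, literals {q1=F, q3=F, q4=F}.
          branch 2.2.2 (add F (q3 \leftrightarrow q4), F \lnot q3):
            × closes — contains both q3 and \lnot q3.
6 branches closed, 4 open.
Each open branch fixes some atoms; the unmentioned ones are free. Counting distinct full assignments: branch {q1=F, q3=T, q4=T} (q2) contributes 2 new; branch {q1=F, q3=F} (q4, q2) contributes 4 new; branch {q1=F, q2=T, q3=F} (q4) contributes 0 new; branch {q1=F, q3=F, q4=F} (q2) contributes 0 new. Total: 6.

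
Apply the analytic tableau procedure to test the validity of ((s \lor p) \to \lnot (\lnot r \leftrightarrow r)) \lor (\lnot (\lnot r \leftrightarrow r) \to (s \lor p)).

Assume the negation and expand:
Initial set: {F (((s \lor p) \to \lnot (\lnot r \leftrightarrow r)) \lor (\lnot (\lnot r \leftrightarrow r) \to (s \lor p)))}.
F (((s \lor p) \to \lnot (\lnot r \leftrightarrow r)) \lor (\lnot (\lnot r \leftrightarrow r) \to (s \lor p))): α-rule — add F ((s \lor p) \to \lnot (\lnot r \leftrightarrow r)), F (\lnot (\lnot r \leftrightarrow r) \to (s \lor p)).
F ((s \lor p) \to \lnot (\lnot r \leftrightarrow r)): α-rule — add T (s \lor p), F \lnot (\lnot r \leftrightarrow r).
F (\lnot (\lnot r \leftrightarrow r) \to (s \lor p)): α-rule — add T \lnot (\lnot r \leftrightarrow r), F (s \lor p).
F (s \lor p): α-rule — add F s, F p.
T (s \lor p): β-rule — branch into T s  //  T p.
  branch 1 (add T s):
    × closes — contains both s and \lnot s.
  branch 2 (add T p):
    × closes — contains both p and \lnot p.
All 2 branches close.
Every branch closed, so the negation is unsatisfiable and the formula is valid.

Valid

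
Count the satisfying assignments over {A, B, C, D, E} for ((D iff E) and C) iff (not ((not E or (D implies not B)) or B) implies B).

Initial set: {(((D iff E) and C) iff (not ((not E or (D implies not B)) or B) implies B))}.
(((D iff E) and C) iff (not ((not E or (D implies not B)) or B) implies B)): β-rule — branch into ((D iff E) and C), (not ((not E or (D implies not B)) or B) implies B)  //  not ((D iff E) and C), not (not ((not E or (D implies not B)) or B) implies B).
  branch 1 (add ((D iff E) and C), (not ((not E or (D implies not B)) or B) implies B)):
    ((D iff E) and C): α-rule — add (D iff E), C.
    (not ((not E or (D implies not B)) or B) implies B): β-rule — branch into not not ((not E or (D implies not B)) or B)  //  B.
      branch 1.1 (add not not ((not E or (D implies not B)) or B)):
        (D iff E): β-rule — branch into D, E  //  not D, not E.
          branch 1.1.1 (add D, E):
            not not ((not E or (D implies not B)) or B): β-rule — branch into (not E or (D implies not B))  //  B.
              branch 1.1.1.1 (add (not E or (D implies not B))):
                (not E or (D implies not B)): β-rule — branch into not E  //  (D implies not B).
                  branch 1.1.1.1.1 (add not E):
                    × closes — contains both E and not E.
                  branch 1.1.1.1.2 (add (D implies not B)):
                    (D implies not B): β-rule — branch into not D  //  not B.
                      branch 1.1.1.1.2.1 (add not D):
                        × closes — contains both D and not D.
                      branch 1.1.1.1.2.2 (add not B):
                        ○ open, literals {B=false, C=true, D=true, E=true}.
              branch 1.1.1.2 (add B):
                ○ open, literals {B=true, C=true, D=true, E=true}.
          branch 1.1.2 (add not D, not E):
            not not ((not E or (D implies not B)) or B): β-rule — branch into (not E or (D implies not B))  //  B.
              branch 1.1.2.1 (add (not E or (D implies not B))):
                (not E or (D implies not B)): β-rule — branch into not E  //  (D implies not B).
                  branch 1.1.2.1.1 (add not E):
                    ○ open, literals {C=true, D=false, E=false}.
                  branch 1.1.2.1.2 (add (D implies not B)):
                    (D implies not B): β-rule — branch into not D  //  not B.
                      branch 1.1.2.1.2.1 (add not D):
                        ○ open, literals {C=true, D=false, E=false}.
                      branch 1.1.2.1.2.2 (add not B):
                        ○ open, literals {B=false, C=true, D=false, E=false}.
              branch 1.1.2.2 (add B):
                ○ open, literals {B=true, C=true, D=false, E=false}.
      branch 1.2 (add B):
        (D iff E): β-rule — branch into D, E  //  not D, not E.
          branch 1.2.1 (add D, E):
            ○ open, literals {B=true, C=true, D=true, E=true}.
          branch 1.2.2 (add not D, not E):
            ○ open, literals {B=true, C=true, D=false, E=false}.
  branch 2 (add not ((D iff E) and C), not (not ((not E or (D implies not B)) or B) implies B)):
    not (not ((not E or (D implies not B)) or B) implies B): α-rule — add not ((not E or (D implies not B)) or B), not B.
    not ((not E or (D implies not B)) or B): α-rule — add not (not E or (D implies not B)), not B.
    not (not E or (D implies not B)): α-rule — add not not E, not (D implies not B).
    not (D implies not B): α-rule — add D, not not B.
    × closes — contains both B and not B.
3 branches closed, 8 open.
Each open branch fixes some atoms; the unmentioned ones are free. Counting distinct full assignments: branch {B=false, C=true, D=true, E=true} (A) contributes 2 new; branch {B=true, C=true, D=true, E=true} (A) contributes 2 new; branch {C=true, D=false, E=false} (A, B) contributes 4 new; branch {C=true, D=false, E=false} (A, B) contributes 0 new; branch {B=false, C=true, D=false, E=false} (A) contributes 0 new; branch {B=true, C=true, D=false, E=false} (A) contributes 0 new; branch {B=true, C=true, D=true, E=true} (A) contributes 0 new; branch {B=true, C=true, D=false, E=false} (A) contributes 0 new. Total: 8.

8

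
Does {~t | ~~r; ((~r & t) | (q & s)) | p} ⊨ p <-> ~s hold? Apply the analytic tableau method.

Initial set: {(~t | ~~r); (((~r & t) | (q & s)) | p); ~(p <-> ~s)}.
(~t | ~~r): β-rule — branch into ~t  //  ~~r.
  branch 1 (add ~t):
    (((~r & t) | (q & s)) | p): β-rule — branch into ((~r & t) | (q & s))  //  p.
      branch 1.1 (add ((~r & t) | (q & s))):
        ~(p <-> ~s): β-rule — branch into p, ~~s  //  ~p, ~s.
          branch 1.1.1 (add p, ~~s):
            ((~r & t) | (q & s)): β-rule — branch into (~r & t)  //  (q & s).
              branch 1.1.1.1 (add (~r & t)):
                (~r & t): α-rule — add ~r, t.
                × closes — contains both t and ~t.
              branch 1.1.1.2 (add (q & s)):
                (q & s): α-rule — add q, s.
                ○ open, literals {p=1, q=1, s=1, t=0}.
          branch 1.1.2 (add ~p, ~s):
            ((~r & t) | (q & s)): β-rule — branch into (~r & t)  //  (q & s).
              branch 1.1.2.1 (add (~r & t)):
                (~r & t): α-rule — add ~r, t.
                × closes — contains both t and ~t.
              branch 1.1.2.2 (add (q & s)):
                (q & s): α-rule — add q, s.
                × closes — contains both s and ~s.
      branch 1.2 (add p):
        ~(p <-> ~s): β-rule — branch into p, ~~s  //  ~p, ~s.
          branch 1.2.1 (add p, ~~s):
            ○ open, literals {p=1, s=1, t=0}.
          branch 1.2.2 (add ~p, ~s):
            × closes — contains both p and ~p.
  branch 2 (add ~~r):
    ~~r: drop double negation, giving r.
    (((~r & t) | (q & s)) | p): β-rule — branch into ((~r & t) | (q & s))  //  p.
      branch 2.1 (add ((~r & t) | (q & s))):
        ~(p <-> ~s): β-rule — branch into p, ~~s  //  ~p, ~s.
          branch 2.1.1 (add p, ~~s):
            ((~r & t) | (q & s)): β-rule — branch into (~r & t)  //  (q & s).
              branch 2.1.1.1 (add (~r & t)):
                (~r & t): α-rule — add ~r, t.
                × closes — contains both r and ~r.
              branch 2.1.1.2 (add (q & s)):
                (q & s): α-rule — add q, s.
                ○ open, literals {p=1, q=1, r=1, s=1}.
          branch 2.1.2 (add ~p, ~s):
            ((~r & t) | (q & s)): β-rule — branch into (~r & t)  //  (q & s).
              branch 2.1.2.1 (add (~r & t)):
                (~r & t): α-rule — add ~r, t.
                × closes — contains both r and ~r.
              branch 2.1.2.2 (add (q & s)):
                (q & s): α-rule — add q, s.
                × closes — contains both s and ~s.
      branch 2.2 (add p):
        ~(p <-> ~s): β-rule — branch into p, ~~s  //  ~p, ~s.
          branch 2.2.1 (add p, ~~s):
            ○ open, literals {p=1, r=1, s=1}.
          branch 2.2.2 (add ~p, ~s):
            × closes — contains both p and ~p.
8 branches closed, 4 open.
An open branch gives a countermodel: p=1, q=1, s=1, t=0 (unmentioned atoms arbitrary); the premises hold there but the conclusion fails.

No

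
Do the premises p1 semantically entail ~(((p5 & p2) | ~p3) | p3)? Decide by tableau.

Initial set: {T p1; F ~(((p5 & p2) | ~p3) | p3)}.
F ~(((p5 & p2) | ~p3) | p3): β-rule — branch into T ((p5 & p2) | ~p3)  //  T p3.
  branch 1 (add T ((p5 & p2) | ~p3)):
    T ((p5 & p2) | ~p3): β-rule — branch into T (p5 & p2)  //  T ~p3.
      branch 1.1 (add T (p5 & p2)):
        T (p5 & p2): α-rule — add T p5, T p2.
        ○ open, literals {p1=T, p2=T, p5=T}.
      branch 1.2 (add T ~p3):
        ○ open, literals {p1=T, p3=F}.
  branch 2 (add T p3):
    ○ open, literals {p1=T, p3=T}.
0 branches closed, 3 open.
An open branch gives a countermodel: p1=T, p2=T, p5=T (unmentioned atoms arbitrary); the premises hold there but the conclusion fails.

No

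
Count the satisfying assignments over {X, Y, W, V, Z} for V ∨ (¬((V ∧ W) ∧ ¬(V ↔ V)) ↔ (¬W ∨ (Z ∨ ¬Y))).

Initial set: {(V ∨ (¬((V ∧ W) ∧ ¬(V ↔ V)) ↔ (¬W ∨ (Z ∨ ¬Y))))}.
(V ∨ (¬((V ∧ W) ∧ ¬(V ↔ V)) ↔ (¬W ∨ (Z ∨ ¬Y)))): β-rule — branch into V  //  (¬((V ∧ W) ∧ ¬(V ↔ V)) ↔ (¬W ∨ (Z ∨ ¬Y))).
  branch 1 (add V):
    ○ open, literals {V=1}.
  branch 2 (add (¬((V ∧ W) ∧ ¬(V ↔ V)) ↔ (¬W ∨ (Z ∨ ¬Y)))):
    (¬((V ∧ W) ∧ ¬(V ↔ V)) ↔ (¬W ∨ (Z ∨ ¬Y))): β-rule — branch into ¬((V ∧ W) ∧ ¬(V ↔ V)), (¬W ∨ (Z ∨ ¬Y))  //  ¬¬((V ∧ W) ∧ ¬(V ↔ V)), ¬(¬W ∨ (Z ∨ ¬Y)).
      branch 2.1 (add ¬((V ∧ W) ∧ ¬(V ↔ V)), (¬W ∨ (Z ∨ ¬Y))):
        ¬((V ∧ W) ∧ ¬(V ↔ V)): β-rule — branch into ¬(V ∧ W)  //  ¬¬(V ↔ V).
          branch 2.1.1 (add ¬(V ∧ W)):
            (¬W ∨ (Z ∨ ¬Y)): β-rule — branch into ¬W  //  (Z ∨ ¬Y).
              branch 2.1.1.1 (add ¬W):
                ¬(V ∧ W): β-rule — branch into ¬V  //  ¬W.
                  branch 2.1.1.1.1 (add ¬V):
                    ○ open, literals {V=0, W=0}.
                  branch 2.1.1.1.2 (add ¬W):
                    ○ open, literals {W=0}.
              branch 2.1.1.2 (add (Z ∨ ¬Y)):
                ¬(V ∧ W): β-rule — branch into ¬V  //  ¬W.
                  branch 2.1.1.2.1 (add ¬V):
                    (Z ∨ ¬Y): β-rule — branch into Z  //  ¬Y.
                      branch 2.1.1.2.1.1 (add Z):
                        ○ open, literals {V=0, Z=1}.
                      branch 2.1.1.2.1.2 (add ¬Y):
                        ○ open, literals {V=0, Y=0}.
                  branch 2.1.1.2.2 (add ¬W):
                    (Z ∨ ¬Y): β-rule — branch into Z  //  ¬Y.
                      branch 2.1.1.2.2.1 (add Z):
                        ○ open, literals {W=0, Z=1}.
                      branch 2.1.1.2.2.2 (add ¬Y):
                        ○ open, literals {W=0, Y=0}.
          branch 2.1.2 (add ¬¬(V ↔ V)):
            (¬W ∨ (Z ∨ ¬Y)): β-rule — branch into ¬W  //  (Z ∨ ¬Y).
              branch 2.1.2.1 (add ¬W):
                ¬¬(V ↔ V): β-rule — branch into V, V  //  ¬V, ¬V.
                  branch 2.1.2.1.1 (add V, V):
                    ○ open, literals {V=1, W=0}.
                  branch 2.1.2.1.2 (add ¬V, ¬V):
                    ○ open, literals {V=0, W=0}.
              branch 2.1.2.2 (add (Z ∨ ¬Y)):
                ¬¬(V ↔ V): β-rule — branch into V, V  //  ¬V, ¬V.
                  branch 2.1.2.2.1 (add V, V):
                    (Z ∨ ¬Y): β-rule — branch into Z  //  ¬Y.
                      branch 2.1.2.2.1.1 (add Z):
                        ○ open, literals {V=1, Z=1}.
                      branch 2.1.2.2.1.2 (add ¬Y):
                        ○ open, literals {V=1, Y=0}.
                  branch 2.1.2.2.2 (add ¬V, ¬V):
                    (Z ∨ ¬Y): β-rule — branch into Z  //  ¬Y.
                      branch 2.1.2.2.2.1 (add Z):
                        ○ open, literals {V=0, Z=1}.
                      branch 2.1.2.2.2.2 (add ¬Y):
                        ○ open, literals {V=0, Y=0}.
      branch 2.2 (add ¬¬((V ∧ W) ∧ ¬(V ↔ V)), ¬(¬W ∨ (Z ∨ ¬Y))):
        ¬¬((V ∧ W) ∧ ¬(V ↔ V)): α-rule — add (V ∧ W), ¬(V ↔ V).
        ¬(¬W ∨ (Z ∨ ¬Y)): α-rule — add ¬¬W, ¬(Z ∨ ¬Y).
        (V ∧ W): α-rule — add V, W.
        ¬(Z ∨ ¬Y): α-rule — add ¬Z, ¬¬Y.
        ¬(V ↔ V): β-rule — branch into V, ¬V  //  ¬V, V.
          branch 2.2.1 (add V, ¬V):
            × closes — contains both V and ¬V.
          branch 2.2.2 (add ¬V, V):
            × closes — contains both V and ¬V.
2 branches closed, 13 open.
Each open branch fixes some atoms; the unmentioned ones are free. Counting distinct full assignments: branch {V=1} (X, Y, W, Z) contributes 16 new; branch {V=0, W=0} (X, Y, Z) contributes 8 new; branch {W=0} (X, Y, V, Z) contributes 0 new; branch {V=0, Z=1} (X, Y, W) contributes 4 new; branch {V=0, Y=0} (X, W, Z) contributes 2 new; branch {W=0, Z=1} (X, Y, V) contributes 0 new; branch {W=0, Y=0} (X, V, Z) contributes 0 new; branch {V=1, W=0} (X, Y, Z) contributes 0 new; branch {V=0, W=0} (X, Y, Z) contributes 0 new; branch {V=1, Z=1} (X, Y, W) contributes 0 new; branch {V=1, Y=0} (X, W, Z) contributes 0 new; branch {V=0, Z=1} (X, Y, W) contributes 0 new; branch {V=0, Y=0} (X, W, Z) contributes 0 new. Total: 30.

30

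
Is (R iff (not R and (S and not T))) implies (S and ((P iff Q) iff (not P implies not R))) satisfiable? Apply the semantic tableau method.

Initial set: {((R iff (not R and (S and not T))) implies (S and ((P iff Q) iff (not P implies not R))))}.
((R iff (not R and (S and not T))) implies (S and ((P iff Q) iff (not P implies not R)))): β-rule — branch into not (R iff (not R and (S and not T)))  //  (S and ((P iff Q) iff (not P implies not R))).
  branch 1 (add not (R iff (not R and (S and not T)))):
    not (R iff (not R and (S and not T))): β-rule — branch into R, not (not R and (S and not T))  //  not R, (not R and (S and not T)).
      branch 1.1 (add R, not (not R and (S and not T))):
        not (not R and (S and not T)): β-rule — branch into not not R  //  not (S and not T).
          branch 1.1.1 (add not not R):
            ○ open, literals {R=T}.
          branch 1.1.2 (add not (S and not T)):
            not (S and not T): β-rule — branch into not S  //  not not T.
              branch 1.1.2.1 (add not S):
                ○ open, literals {R=T, S=F}.
              branch 1.1.2.2 (add not not T):
                ○ open, literals {R=T, T=T}.
      branch 1.2 (add not R, (not R and (S and not T))):
        (not R and (S and not T)): α-rule — add not R, (S and not T).
        (S and not T): α-rule — add S, not T.
        ○ open, literals {R=F, S=T, T=F}.
  branch 2 (add (S and ((P iff Q) iff (not P implies not R)))):
    (S and ((P iff Q) iff (not P implies not R))): α-rule — add S, ((P iff Q) iff (not P implies not R)).
    ((P iff Q) iff (not P implies not R)): β-rule — branch into (P iff Q), (not P implies not R)  //  not (P iff Q), not (not P implies not R).
      branch 2.1 (add (P iff Q), (not P implies not R)):
        (P iff Q): β-rule — branch into P, Q  //  not P, not Q.
          branch 2.1.1 (add P, Q):
            (not P implies not R): β-rule — branch into not not P  //  not R.
              branch 2.1.1.1 (add not not P):
                ○ open, literals {P=T, Q=T, S=T}.
              branch 2.1.1.2 (add not R):
                ○ open, literals {P=T, Q=T, R=F, S=T}.
          branch 2.1.2 (add not P, not Q):
            (not P implies not R): β-rule — branch into not not P  //  not R.
              branch 2.1.2.1 (add not not P):
                × closes — contains both P and not P.
              branch 2.1.2.2 (add not R):
                ○ open, literals {P=F, Q=F, R=F, S=T}.
      branch 2.2 (add not (P iff Q), not (not P implies not R)):
        not (not P implies not R): α-rule — add not P, not not R.
        not (P iff Q): β-rule — branch into P, not Q  //  not P, Q.
          branch 2.2.1 (add P, not Q):
            × closes — contains both P and not P.
          branch 2.2.2 (add not P, Q):
            ○ open, literals {P=F, Q=T, R=T, S=T}.
2 branches closed, 8 open.
An open branch gives a satisfying assignment: R=T.

Satisfiable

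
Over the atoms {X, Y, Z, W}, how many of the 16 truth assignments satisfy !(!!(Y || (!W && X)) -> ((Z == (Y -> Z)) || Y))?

1

Initial set: {!(!!(Y || (!W && X)) -> ((Z == (Y -> Z)) || Y))}.
!(!!(Y || (!W && X)) -> ((Z == (Y -> Z)) || Y)): α-rule — add !!(Y || (!W && X)), !((Z == (Y -> Z)) || Y).
!!(Y || (!W && X)): drop double negation, giving (Y || (!W && X)).
!((Z == (Y -> Z)) || Y): α-rule — add !(Z == (Y -> Z)), !Y.
(Y || (!W && X)): β-rule — branch into Y  //  (!W && X).
  branch 1 (add Y):
    × closes — contains both Y and !Y.
  branch 2 (add (!W && X)):
    (!W && X): α-rule — add !W, X.
    !(Z == (Y -> Z)): β-rule — branch into Z, !(Y -> Z)  //  !Z, (Y -> Z).
      branch 2.1 (add Z, !(Y -> Z)):
        !(Y -> Z): α-rule — add Y, !Z.
        × closes — contains both Y and !Y.
      branch 2.2 (add !Z, (Y -> Z)):
        (Y -> Z): β-rule — branch into !Y  //  Z.
          branch 2.2.1 (add !Y):
            ○ open, literals {W=F, X=T, Y=F, Z=F}.
          branch 2.2.2 (add Z):
            × closes — contains both Z and !Z.
3 branches closed, 1 open.
Each open branch fixes some atoms; the unmentioned ones are free. Counting distinct full assignments: branch {W=F, X=T, Y=F, Z=F} (none free) contributes 1 new. Total: 1.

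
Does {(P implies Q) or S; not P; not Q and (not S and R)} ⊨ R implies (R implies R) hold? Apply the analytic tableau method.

Yes

Initial set: {T ((P implies Q) or S); T not P; T (not Q and (not S and R)); F (R implies (R implies R))}.
T (not Q and (not S and R)): α-rule — add T not Q, T (not S and R).
F (R implies (R implies R)): α-rule — add T R, F (R implies R).
T (not S and R): α-rule — add T not S, T R.
F (R implies R): α-rule — add T R, F R.
× closes — contains both R and not R.
All 1 branch closes.
Every branch closed, so the premises entail the conclusion.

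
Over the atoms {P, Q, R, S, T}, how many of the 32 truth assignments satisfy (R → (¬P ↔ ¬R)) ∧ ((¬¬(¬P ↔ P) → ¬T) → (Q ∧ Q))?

Initial set: {((R → (¬P ↔ ¬R)) ∧ ((¬¬(¬P ↔ P) → ¬T) → (Q ∧ Q)))}.
((R → (¬P ↔ ¬R)) ∧ ((¬¬(¬P ↔ P) → ¬T) → (Q ∧ Q))): α-rule — add (R → (¬P ↔ ¬R)), ((¬¬(¬P ↔ P) → ¬T) → (Q ∧ Q)).
(R → (¬P ↔ ¬R)): β-rule — branch into ¬R  //  (¬P ↔ ¬R).
  branch 1 (add ¬R):
    ((¬¬(¬P ↔ P) → ¬T) → (Q ∧ Q)): β-rule — branch into ¬(¬¬(¬P ↔ P) → ¬T)  //  (Q ∧ Q).
      branch 1.1 (add ¬(¬¬(¬P ↔ P) → ¬T)):
        ¬(¬¬(¬P ↔ P) → ¬T): α-rule — add ¬¬(¬P ↔ P), ¬¬T.
        ¬¬(¬P ↔ P): drop double negation, giving (¬P ↔ P).
        (¬P ↔ P): β-rule — branch into ¬P, P  //  ¬¬P, ¬P.
          branch 1.1.1 (add ¬P, P):
            × closes — contains both P and ¬P.
          branch 1.1.2 (add ¬¬P, ¬P):
            × closes — contains both P and ¬P.
      branch 1.2 (add (Q ∧ Q)):
        (Q ∧ Q): α-rule — add Q, Q.
        ○ open, literals {Q=T, R=F}.
  branch 2 (add (¬P ↔ ¬R)):
    ((¬¬(¬P ↔ P) → ¬T) → (Q ∧ Q)): β-rule — branch into ¬(¬¬(¬P ↔ P) → ¬T)  //  (Q ∧ Q).
      branch 2.1 (add ¬(¬¬(¬P ↔ P) → ¬T)):
        ¬(¬¬(¬P ↔ P) → ¬T): α-rule — add ¬¬(¬P ↔ P), ¬¬T.
        ¬¬(¬P ↔ P): drop double negation, giving (¬P ↔ P).
        (¬P ↔ ¬R): β-rule — branch into ¬P, ¬R  //  ¬¬P, ¬¬R.
          branch 2.1.1 (add ¬P, ¬R):
            (¬P ↔ P): β-rule — branch into ¬P, P  //  ¬¬P, ¬P.
              branch 2.1.1.1 (add ¬P, P):
                × closes — contains both P and ¬P.
              branch 2.1.1.2 (add ¬¬P, ¬P):
                × closes — contains both P and ¬P.
          branch 2.1.2 (add ¬¬P, ¬¬R):
            (¬P ↔ P): β-rule — branch into ¬P, P  //  ¬¬P, ¬P.
              branch 2.1.2.1 (add ¬P, P):
                × closes — contains both P and ¬P.
              branch 2.1.2.2 (add ¬¬P, ¬P):
                × closes — contains both P and ¬P.
      branch 2.2 (add (Q ∧ Q)):
        (Q ∧ Q): α-rule — add Q, Q.
        (¬P ↔ ¬R): β-rule — branch into ¬P, ¬R  //  ¬¬P, ¬¬R.
          branch 2.2.1 (add ¬P, ¬R):
            ○ open, literals {P=F, Q=T, R=F}.
          branch 2.2.2 (add ¬¬P, ¬¬R):
            ○ open, literals {P=T, Q=T, R=T}.
6 branches closed, 3 open.
Each open branch fixes some atoms; the unmentioned ones are free. Counting distinct full assignments: branch {Q=T, R=F} (P, S, T) contributes 8 new; branch {P=F, Q=T, R=F} (S, T) contributes 0 new; branch {P=T, Q=T, R=T} (S, T) contributes 4 new. Total: 12.

12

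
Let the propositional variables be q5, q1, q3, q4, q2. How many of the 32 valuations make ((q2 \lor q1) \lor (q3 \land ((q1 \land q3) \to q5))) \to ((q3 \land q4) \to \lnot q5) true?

Initial set: {(((q2 \lor q1) \lor (q3 \land ((q1 \land q3) \to q5))) \to ((q3 \land q4) \to \lnot q5))}.
(((q2 \lor q1) \lor (q3 \land ((q1 \land q3) \to q5))) \to ((q3 \land q4) \to \lnot q5)): β-rule — branch into \lnot ((q2 \lor q1) \lor (q3 \land ((q1 \land q3) \to q5)))  //  ((q3 \land q4) \to \lnot q5).
  branch 1 (add \lnot ((q2 \lor q1) \lor (q3 \land ((q1 \land q3) \to q5)))):
    \lnot ((q2 \lor q1) \lor (q3 \land ((q1 \land q3) \to q5))): α-rule — add \lnot (q2 \lor q1), \lnot (q3 \land ((q1 \land q3) \to q5)).
    \lnot (q2 \lor q1): α-rule — add \lnot q2, \lnot q1.
    \lnot (q3 \land ((q1 \land q3) \to q5)): β-rule — branch into \lnot q3  //  \lnot ((q1 \land q3) \to q5).
      branch 1.1 (add \lnot q3):
        ○ open, literals {q1=F, q2=F, q3=F}.
      branch 1.2 (add \lnot ((q1 \land q3) \to q5)):
        \lnot ((q1 \land q3) \to q5): α-rule — add (q1 \land q3), \lnot q5.
        (q1 \land q3): α-rule — add q1, q3.
        × closes — contains both q1 and \lnot q1.
  branch 2 (add ((q3 \land q4) \to \lnot q5)):
    ((q3 \land q4) \to \lnot q5): β-rule — branch into \lnot (q3 \land q4)  //  \lnot q5.
      branch 2.1 (add \lnot (q3 \land q4)):
        \lnot (q3 \land q4): β-rule — branch into \lnot q3  //  \lnot q4.
          branch 2.1.1 (add \lnot q3):
            ○ open, literals {q3=F}.
          branch 2.1.2 (add \lnot q4):
            ○ open, literals {q4=F}.
      branch 2.2 (add \lnot q5):
        ○ open, literals {q5=F}.
1 branch closed, 4 open.
Each open branch fixes some atoms; the unmentioned ones are free. Counting distinct full assignments: branch {q1=F, q2=F, q3=F} (q5, q4) contributes 4 new; branch {q3=F} (q5, q1, q4, q2) contributes 12 new; branch {q4=F} (q5, q1, q3, q2) contributes 8 new; branch {q5=F} (q1, q3, q4, q2) contributes 4 new. Total: 28.

28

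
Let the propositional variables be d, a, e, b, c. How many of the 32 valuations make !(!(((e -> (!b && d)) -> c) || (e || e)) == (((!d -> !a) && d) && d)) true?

Initial set: {!(!(((e -> (!b && d)) -> c) || (e || e)) == (((!d -> !a) && d) && d))}.
!(!(((e -> (!b && d)) -> c) || (e || e)) == (((!d -> !a) && d) && d)): β-rule — branch into !(((e -> (!b && d)) -> c) || (e || e)), !(((!d -> !a) && d) && d)  //  !!(((e -> (!b && d)) -> c) || (e || e)), (((!d -> !a) && d) && d).
  branch 1 (add !(((e -> (!b && d)) -> c) || (e || e)), !(((!d -> !a) && d) && d)):
    !(((e -> (!b && d)) -> c) || (e || e)): α-rule — add !((e -> (!b && d)) -> c), !(e || e).
    !((e -> (!b && d)) -> c): α-rule — add (e -> (!b && d)), !c.
    !(e || e): α-rule — add !e, !e.
    !(((!d -> !a) && d) && d): β-rule — branch into !((!d -> !a) && d)  //  !d.
      branch 1.1 (add !((!d -> !a) && d)):
        (e -> (!b && d)): β-rule — branch into !e  //  (!b && d).
          branch 1.1.1 (add !e):
            !((!d -> !a) && d): β-rule — branch into !(!d -> !a)  //  !d.
              branch 1.1.1.1 (add !(!d -> !a)):
                !(!d -> !a): α-rule — add !d, !!a.
                ○ open, literals {a=1, c=0, d=0, e=0}.
              branch 1.1.1.2 (add !d):
                ○ open, literals {c=0, d=0, e=0}.
          branch 1.1.2 (add (!b && d)):
            (!b && d): α-rule — add !b, d.
            !((!d -> !a) && d): β-rule — branch into !(!d -> !a)  //  !d.
              branch 1.1.2.1 (add !(!d -> !a)):
                !(!d -> !a): α-rule — add !d, !!a.
                × closes — contains both d and !d.
              branch 1.1.2.2 (add !d):
                × closes — contains both d and !d.
      branch 1.2 (add !d):
        (e -> (!b && d)): β-rule — branch into !e  //  (!b && d).
          branch 1.2.1 (add !e):
            ○ open, literals {c=0, d=0, e=0}.
          branch 1.2.2 (add (!b && d)):
            (!b && d): α-rule — add !b, d.
            × closes — contains both d and !d.
  branch 2 (add !!(((e -> (!b && d)) -> c) || (e || e)), (((!d -> !a) && d) && d)):
    (((!d -> !a) && d) && d): α-rule — add ((!d -> !a) && d), d.
    ((!d -> !a) && d): α-rule — add (!d -> !a), d.
    !!(((e -> (!b && d)) -> c) || (e || e)): β-rule — branch into ((e -> (!b && d)) -> c)  //  (e || e).
      branch 2.1 (add ((e -> (!b && d)) -> c)):
        (!d -> !a): β-rule — branch into !!d  //  !a.
          branch 2.1.1 (add !!d):
            ((e -> (!b && d)) -> c): β-rule — branch into !(e -> (!b && d))  //  c.
              branch 2.1.1.1 (add !(e -> (!b && d))):
                !(e -> (!b && d)): α-rule — add e, !(!b && d).
                !(!b && d): β-rule — branch into !!b  //  !d.
                  branch 2.1.1.1.1 (add !!b):
                    ○ open, literals {b=1, d=1, e=1}.
                  branch 2.1.1.1.2 (add !d):
                    × closes — contains both d and !d.
              branch 2.1.1.2 (add c):
                ○ open, literals {c=1, d=1}.
          branch 2.1.2 (add !a):
            ((e -> (!b && d)) -> c): β-rule — branch into !(e -> (!b && d))  //  c.
              branch 2.1.2.1 (add !(e -> (!b && d))):
                !(e -> (!b && d)): α-rule — add e, !(!b && d).
                !(!b && d): β-rule — branch into !!b  //  !d.
                  branch 2.1.2.1.1 (add !!b):
                    ○ open, literals {a=0, b=1, d=1, e=1}.
                  branch 2.1.2.1.2 (add !d):
                    × closes — contains both d and !d.
              branch 2.1.2.2 (add c):
                ○ open, literals {a=0, c=1, d=1}.
      branch 2.2 (add (e || e)):
        (!d -> !a): β-rule — branch into !!d  //  !a.
          branch 2.2.1 (add !!d):
            (e || e): β-rule — branch into e  //  e.
              branch 2.2.1.1 (add e):
                ○ open, literals {d=1, e=1}.
              branch 2.2.1.2 (add e):
                ○ open, literals {d=1, e=1}.
          branch 2.2.2 (add !a):
            (e || e): β-rule — branch into e  //  e.
              branch 2.2.2.1 (add e):
                ○ open, literals {a=0, d=1, e=1}.
              branch 2.2.2.2 (add e):
                ○ open, literals {a=0, d=1, e=1}.
5 branches closed, 11 open.
Each open branch fixes some atoms; the unmentioned ones are free. Counting distinct full assignments: branch {a=1, c=0, d=0, e=0} (b) contributes 2 new; branch {c=0, d=0, e=0} (a, b) contributes 2 new; branch {c=0, d=0, e=0} (a, b) contributes 0 new; branch {b=1, d=1, e=1} (a, c) contributes 4 new; branch {c=1, d=1} (a, e, b) contributes 6 new; branch {a=0, b=1, d=1, e=1} (c) contributes 0 new; branch {a=0, c=1, d=1} (e, b) contributes 0 new; branch {d=1, e=1} (a, b, c) contributes 2 new; branch {d=1, e=1} (a, b, c) contributes 0 new; branch {a=0, d=1, e=1} (b, c) contributes 0 new; branch {a=0, d=1, e=1} (b, c) contributes 0 new. Total: 16.

16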